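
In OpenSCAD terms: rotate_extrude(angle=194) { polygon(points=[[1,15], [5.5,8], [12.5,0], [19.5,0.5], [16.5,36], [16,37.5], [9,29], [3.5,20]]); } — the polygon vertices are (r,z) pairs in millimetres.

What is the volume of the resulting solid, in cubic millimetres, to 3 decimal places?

Volume = 16122.782 mm³

Profile (r,z), 8 vertices: (1,15) (5.5,8) (12.5,0) (19.5,0.5) (16.5,36) (16,37.5) (9,29) (3.5,20)
edge 0: (1,15)→(5.5,8)  cross = 1·8 − 5.5·15 = -74.5000; (r_i+r_j)·cross = 6.5·-74.5000 = -484.2500
edge 1: (5.5,8)→(12.5,0)  cross = 5.5·0 − 12.5·8 = -100.0000; (r_i+r_j)·cross = 18·-100.0000 = -1800.0000
edge 2: (12.5,0)→(19.5,0.5)  cross = 12.5·0.5 − 19.5·0 = 6.2500; (r_i+r_j)·cross = 32·6.2500 = 200.0000
edge 3: (19.5,0.5)→(16.5,36)  cross = 19.5·36 − 16.5·0.5 = 693.7500; (r_i+r_j)·cross = 36·693.7500 = 24975.0000
edge 4: (16.5,36)→(16,37.5)  cross = 16.5·37.5 − 16·36 = 42.7500; (r_i+r_j)·cross = 32.5·42.7500 = 1389.3750
edge 5: (16,37.5)→(9,29)  cross = 16·29 − 9·37.5 = 126.5000; (r_i+r_j)·cross = 25·126.5000 = 3162.5000
edge 6: (9,29)→(3.5,20)  cross = 9·20 − 3.5·29 = 78.5000; (r_i+r_j)·cross = 12.5·78.5000 = 981.2500
edge 7: (3.5,20)→(1,15)  cross = 3.5·15 − 1·20 = 32.5000; (r_i+r_j)·cross = 4.5·32.5000 = 146.2500
Σcross = 805.7500 → A = |Σcross|/2 = 402.8750 mm²
Σ(r_i+r_j)·cross = 28570.1250 → first moment M = |Σ|/6 = 4761.6875
R_c = M/A = 4761.6875/402.8750 = 11.8193 mm
θ = 194° = 3.385939 rad
V = θ·R_c·A = 3.385939·11.8193·402.8750 = 16122.782 mm³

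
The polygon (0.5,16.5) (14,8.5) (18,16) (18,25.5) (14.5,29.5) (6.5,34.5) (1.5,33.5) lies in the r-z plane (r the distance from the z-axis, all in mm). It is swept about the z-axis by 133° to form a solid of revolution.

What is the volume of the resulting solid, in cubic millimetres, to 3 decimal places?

Profile (r,z), 7 vertices: (0.5,16.5) (14,8.5) (18,16) (18,25.5) (14.5,29.5) (6.5,34.5) (1.5,33.5)
edge 0: (0.5,16.5)→(14,8.5)  cross = 0.5·8.5 − 14·16.5 = -226.7500; (r_i+r_j)·cross = 14.5·-226.7500 = -3287.8750
edge 1: (14,8.5)→(18,16)  cross = 14·16 − 18·8.5 = 71.0000; (r_i+r_j)·cross = 32·71.0000 = 2272.0000
edge 2: (18,16)→(18,25.5)  cross = 18·25.5 − 18·16 = 171.0000; (r_i+r_j)·cross = 36·171.0000 = 6156.0000
edge 3: (18,25.5)→(14.5,29.5)  cross = 18·29.5 − 14.5·25.5 = 161.2500; (r_i+r_j)·cross = 32.5·161.2500 = 5240.6250
edge 4: (14.5,29.5)→(6.5,34.5)  cross = 14.5·34.5 − 6.5·29.5 = 308.5000; (r_i+r_j)·cross = 21·308.5000 = 6478.5000
edge 5: (6.5,34.5)→(1.5,33.5)  cross = 6.5·33.5 − 1.5·34.5 = 166.0000; (r_i+r_j)·cross = 8·166.0000 = 1328.0000
edge 6: (1.5,33.5)→(0.5,16.5)  cross = 1.5·16.5 − 0.5·33.5 = 8.0000; (r_i+r_j)·cross = 2·8.0000 = 16.0000
Σcross = 659.0000 → A = |Σcross|/2 = 329.5000 mm²
Σ(r_i+r_j)·cross = 18203.2500 → first moment M = |Σ|/6 = 3033.8750
R_c = M/A = 3033.8750/329.5000 = 9.2075 mm
θ = 133° = 2.321288 rad
V = θ·R_c·A = 2.321288·9.2075·329.5000 = 7042.497 mm³

Volume = 7042.497 mm³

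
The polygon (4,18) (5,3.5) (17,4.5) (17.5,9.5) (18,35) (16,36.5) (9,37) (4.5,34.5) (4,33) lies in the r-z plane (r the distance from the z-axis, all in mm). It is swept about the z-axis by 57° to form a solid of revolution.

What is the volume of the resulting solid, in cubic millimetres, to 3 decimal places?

Volume = 4720.318 mm³

Profile (r,z), 9 vertices: (4,18) (5,3.5) (17,4.5) (17.5,9.5) (18,35) (16,36.5) (9,37) (4.5,34.5) (4,33)
edge 0: (4,18)→(5,3.5)  cross = 4·3.5 − 5·18 = -76.0000; (r_i+r_j)·cross = 9·-76.0000 = -684.0000
edge 1: (5,3.5)→(17,4.5)  cross = 5·4.5 − 17·3.5 = -37.0000; (r_i+r_j)·cross = 22·-37.0000 = -814.0000
edge 2: (17,4.5)→(17.5,9.5)  cross = 17·9.5 − 17.5·4.5 = 82.7500; (r_i+r_j)·cross = 34.5·82.7500 = 2854.8750
edge 3: (17.5,9.5)→(18,35)  cross = 17.5·35 − 18·9.5 = 441.5000; (r_i+r_j)·cross = 35.5·441.5000 = 15673.2500
edge 4: (18,35)→(16,36.5)  cross = 18·36.5 − 16·35 = 97.0000; (r_i+r_j)·cross = 34·97.0000 = 3298.0000
edge 5: (16,36.5)→(9,37)  cross = 16·37 − 9·36.5 = 263.5000; (r_i+r_j)·cross = 25·263.5000 = 6587.5000
edge 6: (9,37)→(4.5,34.5)  cross = 9·34.5 − 4.5·37 = 144.0000; (r_i+r_j)·cross = 13.5·144.0000 = 1944.0000
edge 7: (4.5,34.5)→(4,33)  cross = 4.5·33 − 4·34.5 = 10.5000; (r_i+r_j)·cross = 8.5·10.5000 = 89.2500
edge 8: (4,33)→(4,18)  cross = 4·18 − 4·33 = -60.0000; (r_i+r_j)·cross = 8·-60.0000 = -480.0000
Σcross = 866.2500 → A = |Σcross|/2 = 433.1250 mm²
Σ(r_i+r_j)·cross = 28468.8750 → first moment M = |Σ|/6 = 4744.8125
R_c = M/A = 4744.8125/433.1250 = 10.9548 mm
θ = 57° = 0.994838 rad
V = θ·R_c·A = 0.994838·10.9548·433.1250 = 4720.318 mm³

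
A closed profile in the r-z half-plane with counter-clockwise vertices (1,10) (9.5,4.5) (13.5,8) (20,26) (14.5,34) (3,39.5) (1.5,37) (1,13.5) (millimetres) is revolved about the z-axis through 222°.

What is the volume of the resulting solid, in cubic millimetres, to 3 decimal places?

Volume = 15934.178 mm³

Profile (r,z), 8 vertices: (1,10) (9.5,4.5) (13.5,8) (20,26) (14.5,34) (3,39.5) (1.5,37) (1,13.5)
edge 0: (1,10)→(9.5,4.5)  cross = 1·4.5 − 9.5·10 = -90.5000; (r_i+r_j)·cross = 10.5·-90.5000 = -950.2500
edge 1: (9.5,4.5)→(13.5,8)  cross = 9.5·8 − 13.5·4.5 = 15.2500; (r_i+r_j)·cross = 23·15.2500 = 350.7500
edge 2: (13.5,8)→(20,26)  cross = 13.5·26 − 20·8 = 191.0000; (r_i+r_j)·cross = 33.5·191.0000 = 6398.5000
edge 3: (20,26)→(14.5,34)  cross = 20·34 − 14.5·26 = 303.0000; (r_i+r_j)·cross = 34.5·303.0000 = 10453.5000
edge 4: (14.5,34)→(3,39.5)  cross = 14.5·39.5 − 3·34 = 470.7500; (r_i+r_j)·cross = 17.5·470.7500 = 8238.1250
edge 5: (3,39.5)→(1.5,37)  cross = 3·37 − 1.5·39.5 = 51.7500; (r_i+r_j)·cross = 4.5·51.7500 = 232.8750
edge 6: (1.5,37)→(1,13.5)  cross = 1.5·13.5 − 1·37 = -16.7500; (r_i+r_j)·cross = 2.5·-16.7500 = -41.8750
edge 7: (1,13.5)→(1,10)  cross = 1·10 − 1·13.5 = -3.5000; (r_i+r_j)·cross = 2·-3.5000 = -7.0000
Σcross = 921.0000 → A = |Σcross|/2 = 460.5000 mm²
Σ(r_i+r_j)·cross = 24674.6250 → first moment M = |Σ|/6 = 4112.4375
R_c = M/A = 4112.4375/460.5000 = 8.9304 mm
θ = 222° = 3.874631 rad
V = θ·R_c·A = 3.874631·8.9304·460.5000 = 15934.178 mm³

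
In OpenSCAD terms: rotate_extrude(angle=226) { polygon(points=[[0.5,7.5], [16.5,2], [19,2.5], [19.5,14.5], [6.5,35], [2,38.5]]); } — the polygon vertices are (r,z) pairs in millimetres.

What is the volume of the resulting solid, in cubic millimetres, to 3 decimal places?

Profile (r,z), 6 vertices: (0.5,7.5) (16.5,2) (19,2.5) (19.5,14.5) (6.5,35) (2,38.5)
edge 0: (0.5,7.5)→(16.5,2)  cross = 0.5·2 − 16.5·7.5 = -122.7500; (r_i+r_j)·cross = 17·-122.7500 = -2086.7500
edge 1: (16.5,2)→(19,2.5)  cross = 16.5·2.5 − 19·2 = 3.2500; (r_i+r_j)·cross = 35.5·3.2500 = 115.3750
edge 2: (19,2.5)→(19.5,14.5)  cross = 19·14.5 − 19.5·2.5 = 226.7500; (r_i+r_j)·cross = 38.5·226.7500 = 8729.8750
edge 3: (19.5,14.5)→(6.5,35)  cross = 19.5·35 − 6.5·14.5 = 588.2500; (r_i+r_j)·cross = 26·588.2500 = 15294.5000
edge 4: (6.5,35)→(2,38.5)  cross = 6.5·38.5 − 2·35 = 180.2500; (r_i+r_j)·cross = 8.5·180.2500 = 1532.1250
edge 5: (2,38.5)→(0.5,7.5)  cross = 2·7.5 − 0.5·38.5 = -4.2500; (r_i+r_j)·cross = 2.5·-4.2500 = -10.6250
Σcross = 871.5000 → A = |Σcross|/2 = 435.7500 mm²
Σ(r_i+r_j)·cross = 23574.5000 → first moment M = |Σ|/6 = 3929.0833
R_c = M/A = 3929.0833/435.7500 = 9.0168 mm
θ = 226° = 3.944444 rad
V = θ·R_c·A = 3.944444·9.0168·435.7500 = 15498.050 mm³

Volume = 15498.050 mm³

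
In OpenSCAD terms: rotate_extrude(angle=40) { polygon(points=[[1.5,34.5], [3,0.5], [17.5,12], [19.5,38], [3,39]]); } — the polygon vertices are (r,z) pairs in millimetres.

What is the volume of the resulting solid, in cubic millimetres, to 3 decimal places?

Volume = 3582.812 mm³

Profile (r,z), 5 vertices: (1.5,34.5) (3,0.5) (17.5,12) (19.5,38) (3,39)
edge 0: (1.5,34.5)→(3,0.5)  cross = 1.5·0.5 − 3·34.5 = -102.7500; (r_i+r_j)·cross = 4.5·-102.7500 = -462.3750
edge 1: (3,0.5)→(17.5,12)  cross = 3·12 − 17.5·0.5 = 27.2500; (r_i+r_j)·cross = 20.5·27.2500 = 558.6250
edge 2: (17.5,12)→(19.5,38)  cross = 17.5·38 − 19.5·12 = 431.0000; (r_i+r_j)·cross = 37·431.0000 = 15947.0000
edge 3: (19.5,38)→(3,39)  cross = 19.5·39 − 3·38 = 646.5000; (r_i+r_j)·cross = 22.5·646.5000 = 14546.2500
edge 4: (3,39)→(1.5,34.5)  cross = 3·34.5 − 1.5·39 = 45.0000; (r_i+r_j)·cross = 4.5·45.0000 = 202.5000
Σcross = 1047.0000 → A = |Σcross|/2 = 523.5000 mm²
Σ(r_i+r_j)·cross = 30792.0000 → first moment M = |Σ|/6 = 5132.0000
R_c = M/A = 5132.0000/523.5000 = 9.8032 mm
θ = 40° = 0.698132 rad
V = θ·R_c·A = 0.698132·9.8032·523.5000 = 3582.812 mm³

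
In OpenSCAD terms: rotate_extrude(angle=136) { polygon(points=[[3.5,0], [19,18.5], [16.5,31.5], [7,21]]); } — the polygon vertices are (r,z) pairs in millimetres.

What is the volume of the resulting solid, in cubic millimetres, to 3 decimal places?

Volume = 5560.863 mm³

Profile (r,z), 4 vertices: (3.5,0) (19,18.5) (16.5,31.5) (7,21)
edge 0: (3.5,0)→(19,18.5)  cross = 3.5·18.5 − 19·0 = 64.7500; (r_i+r_j)·cross = 22.5·64.7500 = 1456.8750
edge 1: (19,18.5)→(16.5,31.5)  cross = 19·31.5 − 16.5·18.5 = 293.2500; (r_i+r_j)·cross = 35.5·293.2500 = 10410.3750
edge 2: (16.5,31.5)→(7,21)  cross = 16.5·21 − 7·31.5 = 126.0000; (r_i+r_j)·cross = 23.5·126.0000 = 2961.0000
edge 3: (7,21)→(3.5,0)  cross = 7·0 − 3.5·21 = -73.5000; (r_i+r_j)·cross = 10.5·-73.5000 = -771.7500
Σcross = 410.5000 → A = |Σcross|/2 = 205.2500 mm²
Σ(r_i+r_j)·cross = 14056.5000 → first moment M = |Σ|/6 = 2342.7500
R_c = M/A = 2342.7500/205.2500 = 11.4141 mm
θ = 136° = 2.373648 rad
V = θ·R_c·A = 2.373648·11.4141·205.2500 = 5560.863 mm³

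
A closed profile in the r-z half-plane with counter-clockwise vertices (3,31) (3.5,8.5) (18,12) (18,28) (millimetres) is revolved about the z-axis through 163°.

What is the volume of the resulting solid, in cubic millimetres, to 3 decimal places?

Profile (r,z), 4 vertices: (3,31) (3.5,8.5) (18,12) (18,28)
edge 0: (3,31)→(3.5,8.5)  cross = 3·8.5 − 3.5·31 = -83.0000; (r_i+r_j)·cross = 6.5·-83.0000 = -539.5000
edge 1: (3.5,8.5)→(18,12)  cross = 3.5·12 − 18·8.5 = -111.0000; (r_i+r_j)·cross = 21.5·-111.0000 = -2386.5000
edge 2: (18,12)→(18,28)  cross = 18·28 − 18·12 = 288.0000; (r_i+r_j)·cross = 36·288.0000 = 10368.0000
edge 3: (18,28)→(3,31)  cross = 18·31 − 3·28 = 474.0000; (r_i+r_j)·cross = 21·474.0000 = 9954.0000
Σcross = 568.0000 → A = |Σcross|/2 = 284.0000 mm²
Σ(r_i+r_j)·cross = 17396.0000 → first moment M = |Σ|/6 = 2899.3333
R_c = M/A = 2899.3333/284.0000 = 10.2089 mm
θ = 163° = 2.844887 rad
V = θ·R_c·A = 2.844887·10.2089·284.0000 = 8248.275 mm³

Volume = 8248.275 mm³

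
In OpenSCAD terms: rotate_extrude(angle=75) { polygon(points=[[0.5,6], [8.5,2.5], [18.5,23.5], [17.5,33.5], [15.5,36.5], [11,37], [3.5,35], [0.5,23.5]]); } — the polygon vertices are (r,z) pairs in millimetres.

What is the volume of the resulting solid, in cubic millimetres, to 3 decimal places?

Profile (r,z), 8 vertices: (0.5,6) (8.5,2.5) (18.5,23.5) (17.5,33.5) (15.5,36.5) (11,37) (3.5,35) (0.5,23.5)
edge 0: (0.5,6)→(8.5,2.5)  cross = 0.5·2.5 − 8.5·6 = -49.7500; (r_i+r_j)·cross = 9·-49.7500 = -447.7500
edge 1: (8.5,2.5)→(18.5,23.5)  cross = 8.5·23.5 − 18.5·2.5 = 153.5000; (r_i+r_j)·cross = 27·153.5000 = 4144.5000
edge 2: (18.5,23.5)→(17.5,33.5)  cross = 18.5·33.5 − 17.5·23.5 = 208.5000; (r_i+r_j)·cross = 36·208.5000 = 7506.0000
edge 3: (17.5,33.5)→(15.5,36.5)  cross = 17.5·36.5 − 15.5·33.5 = 119.5000; (r_i+r_j)·cross = 33·119.5000 = 3943.5000
edge 4: (15.5,36.5)→(11,37)  cross = 15.5·37 − 11·36.5 = 172.0000; (r_i+r_j)·cross = 26.5·172.0000 = 4558.0000
edge 5: (11,37)→(3.5,35)  cross = 11·35 − 3.5·37 = 255.5000; (r_i+r_j)·cross = 14.5·255.5000 = 3704.7500
edge 6: (3.5,35)→(0.5,23.5)  cross = 3.5·23.5 − 0.5·35 = 64.7500; (r_i+r_j)·cross = 4·64.7500 = 259.0000
edge 7: (0.5,23.5)→(0.5,6)  cross = 0.5·6 − 0.5·23.5 = -8.7500; (r_i+r_j)·cross = 1·-8.7500 = -8.7500
Σcross = 915.2500 → A = |Σcross|/2 = 457.6250 mm²
Σ(r_i+r_j)·cross = 23659.2500 → first moment M = |Σ|/6 = 3943.2083
R_c = M/A = 3943.2083/457.6250 = 8.6167 mm
θ = 75° = 1.308997 rad
V = θ·R_c·A = 1.308997·8.6167·457.6250 = 5161.648 mm³

Volume = 5161.648 mm³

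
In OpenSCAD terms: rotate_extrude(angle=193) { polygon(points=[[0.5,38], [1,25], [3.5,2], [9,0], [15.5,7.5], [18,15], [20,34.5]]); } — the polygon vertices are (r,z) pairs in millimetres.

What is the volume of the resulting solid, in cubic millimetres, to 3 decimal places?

Profile (r,z), 7 vertices: (0.5,38) (1,25) (3.5,2) (9,0) (15.5,7.5) (18,15) (20,34.5)
edge 0: (0.5,38)→(1,25)  cross = 0.5·25 − 1·38 = -25.5000; (r_i+r_j)·cross = 1.5·-25.5000 = -38.2500
edge 1: (1,25)→(3.5,2)  cross = 1·2 − 3.5·25 = -85.5000; (r_i+r_j)·cross = 4.5·-85.5000 = -384.7500
edge 2: (3.5,2)→(9,0)  cross = 3.5·0 − 9·2 = -18.0000; (r_i+r_j)·cross = 12.5·-18.0000 = -225.0000
edge 3: (9,0)→(15.5,7.5)  cross = 9·7.5 − 15.5·0 = 67.5000; (r_i+r_j)·cross = 24.5·67.5000 = 1653.7500
edge 4: (15.5,7.5)→(18,15)  cross = 15.5·15 − 18·7.5 = 97.5000; (r_i+r_j)·cross = 33.5·97.5000 = 3266.2500
edge 5: (18,15)→(20,34.5)  cross = 18·34.5 − 20·15 = 321.0000; (r_i+r_j)·cross = 38·321.0000 = 12198.0000
edge 6: (20,34.5)→(0.5,38)  cross = 20·38 − 0.5·34.5 = 742.7500; (r_i+r_j)·cross = 20.5·742.7500 = 15226.3750
Σcross = 1099.7500 → A = |Σcross|/2 = 549.8750 mm²
Σ(r_i+r_j)·cross = 31696.3750 → first moment M = |Σ|/6 = 5282.7292
R_c = M/A = 5282.7292/549.8750 = 9.6071 mm
θ = 193° = 3.368485 rad
V = θ·R_c·A = 3.368485·9.6071·549.8750 = 17794.796 mm³

Volume = 17794.796 mm³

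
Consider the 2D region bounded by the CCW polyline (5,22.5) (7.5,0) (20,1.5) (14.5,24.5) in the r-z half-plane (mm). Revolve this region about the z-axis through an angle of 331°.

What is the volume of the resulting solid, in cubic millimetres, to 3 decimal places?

Profile (r,z), 4 vertices: (5,22.5) (7.5,0) (20,1.5) (14.5,24.5)
edge 0: (5,22.5)→(7.5,0)  cross = 5·0 − 7.5·22.5 = -168.7500; (r_i+r_j)·cross = 12.5·-168.7500 = -2109.3750
edge 1: (7.5,0)→(20,1.5)  cross = 7.5·1.5 − 20·0 = 11.2500; (r_i+r_j)·cross = 27.5·11.2500 = 309.3750
edge 2: (20,1.5)→(14.5,24.5)  cross = 20·24.5 − 14.5·1.5 = 468.2500; (r_i+r_j)·cross = 34.5·468.2500 = 16154.6250
edge 3: (14.5,24.5)→(5,22.5)  cross = 14.5·22.5 − 5·24.5 = 203.7500; (r_i+r_j)·cross = 19.5·203.7500 = 3973.1250
Σcross = 514.5000 → A = |Σcross|/2 = 257.2500 mm²
Σ(r_i+r_j)·cross = 18327.7500 → first moment M = |Σ|/6 = 3054.6250
R_c = M/A = 3054.6250/257.2500 = 11.8741 mm
θ = 331° = 5.777040 rad
V = θ·R_c·A = 5.777040·11.8741·257.2500 = 17646.690 mm³

Volume = 17646.690 mm³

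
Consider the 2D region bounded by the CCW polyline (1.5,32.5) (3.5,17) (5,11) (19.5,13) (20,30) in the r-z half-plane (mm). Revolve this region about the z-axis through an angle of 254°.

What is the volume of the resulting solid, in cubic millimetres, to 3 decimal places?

Volume = 15771.437 mm³

Profile (r,z), 5 vertices: (1.5,32.5) (3.5,17) (5,11) (19.5,13) (20,30)
edge 0: (1.5,32.5)→(3.5,17)  cross = 1.5·17 − 3.5·32.5 = -88.2500; (r_i+r_j)·cross = 5·-88.2500 = -441.2500
edge 1: (3.5,17)→(5,11)  cross = 3.5·11 − 5·17 = -46.5000; (r_i+r_j)·cross = 8.5·-46.5000 = -395.2500
edge 2: (5,11)→(19.5,13)  cross = 5·13 − 19.5·11 = -149.5000; (r_i+r_j)·cross = 24.5·-149.5000 = -3662.7500
edge 3: (19.5,13)→(20,30)  cross = 19.5·30 − 20·13 = 325.0000; (r_i+r_j)·cross = 39.5·325.0000 = 12837.5000
edge 4: (20,30)→(1.5,32.5)  cross = 20·32.5 − 1.5·30 = 605.0000; (r_i+r_j)·cross = 21.5·605.0000 = 13007.5000
Σcross = 645.7500 → A = |Σcross|/2 = 322.8750 mm²
Σ(r_i+r_j)·cross = 21345.7500 → first moment M = |Σ|/6 = 3557.6250
R_c = M/A = 3557.6250/322.8750 = 11.0186 mm
θ = 254° = 4.433136 rad
V = θ·R_c·A = 4.433136·11.0186·322.8750 = 15771.437 mm³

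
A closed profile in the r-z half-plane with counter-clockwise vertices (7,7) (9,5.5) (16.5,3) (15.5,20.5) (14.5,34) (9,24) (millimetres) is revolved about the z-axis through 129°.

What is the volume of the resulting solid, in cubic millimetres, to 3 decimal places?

Volume = 5072.526 mm³

Profile (r,z), 6 vertices: (7,7) (9,5.5) (16.5,3) (15.5,20.5) (14.5,34) (9,24)
edge 0: (7,7)→(9,5.5)  cross = 7·5.5 − 9·7 = -24.5000; (r_i+r_j)·cross = 16·-24.5000 = -392.0000
edge 1: (9,5.5)→(16.5,3)  cross = 9·3 − 16.5·5.5 = -63.7500; (r_i+r_j)·cross = 25.5·-63.7500 = -1625.6250
edge 2: (16.5,3)→(15.5,20.5)  cross = 16.5·20.5 − 15.5·3 = 291.7500; (r_i+r_j)·cross = 32·291.7500 = 9336.0000
edge 3: (15.5,20.5)→(14.5,34)  cross = 15.5·34 − 14.5·20.5 = 229.7500; (r_i+r_j)·cross = 30·229.7500 = 6892.5000
edge 4: (14.5,34)→(9,24)  cross = 14.5·24 − 9·34 = 42.0000; (r_i+r_j)·cross = 23.5·42.0000 = 987.0000
edge 5: (9,24)→(7,7)  cross = 9·7 − 7·24 = -105.0000; (r_i+r_j)·cross = 16·-105.0000 = -1680.0000
Σcross = 370.2500 → A = |Σcross|/2 = 185.1250 mm²
Σ(r_i+r_j)·cross = 13517.8750 → first moment M = |Σ|/6 = 2252.9792
R_c = M/A = 2252.9792/185.1250 = 12.1700 mm
θ = 129° = 2.251475 rad
V = θ·R_c·A = 2.251475·12.1700·185.1250 = 5072.526 mm³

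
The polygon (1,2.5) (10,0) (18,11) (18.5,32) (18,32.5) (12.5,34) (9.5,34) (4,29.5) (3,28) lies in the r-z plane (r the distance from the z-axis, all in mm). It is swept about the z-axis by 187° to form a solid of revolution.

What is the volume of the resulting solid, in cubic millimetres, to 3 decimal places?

Profile (r,z), 9 vertices: (1,2.5) (10,0) (18,11) (18.5,32) (18,32.5) (12.5,34) (9.5,34) (4,29.5) (3,28)
edge 0: (1,2.5)→(10,0)  cross = 1·0 − 10·2.5 = -25.0000; (r_i+r_j)·cross = 11·-25.0000 = -275.0000
edge 1: (10,0)→(18,11)  cross = 10·11 − 18·0 = 110.0000; (r_i+r_j)·cross = 28·110.0000 = 3080.0000
edge 2: (18,11)→(18.5,32)  cross = 18·32 − 18.5·11 = 372.5000; (r_i+r_j)·cross = 36.5·372.5000 = 13596.2500
edge 3: (18.5,32)→(18,32.5)  cross = 18.5·32.5 − 18·32 = 25.2500; (r_i+r_j)·cross = 36.5·25.2500 = 921.6250
edge 4: (18,32.5)→(12.5,34)  cross = 18·34 − 12.5·32.5 = 205.7500; (r_i+r_j)·cross = 30.5·205.7500 = 6275.3750
edge 5: (12.5,34)→(9.5,34)  cross = 12.5·34 − 9.5·34 = 102.0000; (r_i+r_j)·cross = 22·102.0000 = 2244.0000
edge 6: (9.5,34)→(4,29.5)  cross = 9.5·29.5 − 4·34 = 144.2500; (r_i+r_j)·cross = 13.5·144.2500 = 1947.3750
edge 7: (4,29.5)→(3,28)  cross = 4·28 − 3·29.5 = 23.5000; (r_i+r_j)·cross = 7·23.5000 = 164.5000
edge 8: (3,28)→(1,2.5)  cross = 3·2.5 − 1·28 = -20.5000; (r_i+r_j)·cross = 4·-20.5000 = -82.0000
Σcross = 937.7500 → A = |Σcross|/2 = 468.8750 mm²
Σ(r_i+r_j)·cross = 27872.1250 → first moment M = |Σ|/6 = 4645.3542
R_c = M/A = 4645.3542/468.8750 = 9.9074 mm
θ = 187° = 3.263766 rad
V = θ·R_c·A = 3.263766·9.9074·468.8750 = 15161.348 mm³

Volume = 15161.348 mm³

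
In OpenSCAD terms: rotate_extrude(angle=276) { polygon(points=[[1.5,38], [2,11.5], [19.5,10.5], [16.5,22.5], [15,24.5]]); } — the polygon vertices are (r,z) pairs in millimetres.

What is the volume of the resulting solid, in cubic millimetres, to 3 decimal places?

Volume = 12752.292 mm³

Profile (r,z), 5 vertices: (1.5,38) (2,11.5) (19.5,10.5) (16.5,22.5) (15,24.5)
edge 0: (1.5,38)→(2,11.5)  cross = 1.5·11.5 − 2·38 = -58.7500; (r_i+r_j)·cross = 3.5·-58.7500 = -205.6250
edge 1: (2,11.5)→(19.5,10.5)  cross = 2·10.5 − 19.5·11.5 = -203.2500; (r_i+r_j)·cross = 21.5·-203.2500 = -4369.8750
edge 2: (19.5,10.5)→(16.5,22.5)  cross = 19.5·22.5 − 16.5·10.5 = 265.5000; (r_i+r_j)·cross = 36·265.5000 = 9558.0000
edge 3: (16.5,22.5)→(15,24.5)  cross = 16.5·24.5 − 15·22.5 = 66.7500; (r_i+r_j)·cross = 31.5·66.7500 = 2102.6250
edge 4: (15,24.5)→(1.5,38)  cross = 15·38 − 1.5·24.5 = 533.2500; (r_i+r_j)·cross = 16.5·533.2500 = 8798.6250
Σcross = 603.5000 → A = |Σcross|/2 = 301.7500 mm²
Σ(r_i+r_j)·cross = 15883.7500 → first moment M = |Σ|/6 = 2647.2917
R_c = M/A = 2647.2917/301.7500 = 8.7731 mm
θ = 276° = 4.817109 rad
V = θ·R_c·A = 4.817109·8.7731·301.7500 = 12752.292 mm³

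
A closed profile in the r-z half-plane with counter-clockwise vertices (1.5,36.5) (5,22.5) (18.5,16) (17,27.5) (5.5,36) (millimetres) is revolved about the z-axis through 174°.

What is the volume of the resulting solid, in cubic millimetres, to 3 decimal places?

Profile (r,z), 5 vertices: (1.5,36.5) (5,22.5) (18.5,16) (17,27.5) (5.5,36)
edge 0: (1.5,36.5)→(5,22.5)  cross = 1.5·22.5 − 5·36.5 = -148.7500; (r_i+r_j)·cross = 6.5·-148.7500 = -966.8750
edge 1: (5,22.5)→(18.5,16)  cross = 5·16 − 18.5·22.5 = -336.2500; (r_i+r_j)·cross = 23.5·-336.2500 = -7901.8750
edge 2: (18.5,16)→(17,27.5)  cross = 18.5·27.5 − 17·16 = 236.7500; (r_i+r_j)·cross = 35.5·236.7500 = 8404.6250
edge 3: (17,27.5)→(5.5,36)  cross = 17·36 − 5.5·27.5 = 460.7500; (r_i+r_j)·cross = 22.5·460.7500 = 10366.8750
edge 4: (5.5,36)→(1.5,36.5)  cross = 5.5·36.5 − 1.5·36 = 146.7500; (r_i+r_j)·cross = 7·146.7500 = 1027.2500
Σcross = 359.2500 → A = |Σcross|/2 = 179.6250 mm²
Σ(r_i+r_j)·cross = 10930.0000 → first moment M = |Σ|/6 = 1821.6667
R_c = M/A = 1821.6667/179.6250 = 10.1415 mm
θ = 174° = 3.036873 rad
V = θ·R_c·A = 3.036873·10.1415·179.6250 = 5532.170 mm³

Volume = 5532.170 mm³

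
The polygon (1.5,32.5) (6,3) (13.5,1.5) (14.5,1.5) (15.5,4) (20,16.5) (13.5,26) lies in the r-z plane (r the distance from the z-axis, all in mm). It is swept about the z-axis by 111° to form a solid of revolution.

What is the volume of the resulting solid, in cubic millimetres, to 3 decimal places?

Profile (r,z), 7 vertices: (1.5,32.5) (6,3) (13.5,1.5) (14.5,1.5) (15.5,4) (20,16.5) (13.5,26)
edge 0: (1.5,32.5)→(6,3)  cross = 1.5·3 − 6·32.5 = -190.5000; (r_i+r_j)·cross = 7.5·-190.5000 = -1428.7500
edge 1: (6,3)→(13.5,1.5)  cross = 6·1.5 − 13.5·3 = -31.5000; (r_i+r_j)·cross = 19.5·-31.5000 = -614.2500
edge 2: (13.5,1.5)→(14.5,1.5)  cross = 13.5·1.5 − 14.5·1.5 = -1.5000; (r_i+r_j)·cross = 28·-1.5000 = -42.0000
edge 3: (14.5,1.5)→(15.5,4)  cross = 14.5·4 − 15.5·1.5 = 34.7500; (r_i+r_j)·cross = 30·34.7500 = 1042.5000
edge 4: (15.5,4)→(20,16.5)  cross = 15.5·16.5 − 20·4 = 175.7500; (r_i+r_j)·cross = 35.5·175.7500 = 6239.1250
edge 5: (20,16.5)→(13.5,26)  cross = 20·26 − 13.5·16.5 = 297.2500; (r_i+r_j)·cross = 33.5·297.2500 = 9957.8750
edge 6: (13.5,26)→(1.5,32.5)  cross = 13.5·32.5 − 1.5·26 = 399.7500; (r_i+r_j)·cross = 15·399.7500 = 5996.2500
Σcross = 684.0000 → A = |Σcross|/2 = 342.0000 mm²
Σ(r_i+r_j)·cross = 21150.7500 → first moment M = |Σ|/6 = 3525.1250
R_c = M/A = 3525.1250/342.0000 = 10.3074 mm
θ = 111° = 1.937315 rad
V = θ·R_c·A = 1.937315·10.3074·342.0000 = 6829.279 mm³

Volume = 6829.279 mm³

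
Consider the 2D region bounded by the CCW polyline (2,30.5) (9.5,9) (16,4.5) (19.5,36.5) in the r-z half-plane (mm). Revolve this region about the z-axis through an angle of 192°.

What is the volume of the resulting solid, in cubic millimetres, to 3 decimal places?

Profile (r,z), 4 vertices: (2,30.5) (9.5,9) (16,4.5) (19.5,36.5)
edge 0: (2,30.5)→(9.5,9)  cross = 2·9 − 9.5·30.5 = -271.7500; (r_i+r_j)·cross = 11.5·-271.7500 = -3125.1250
edge 1: (9.5,9)→(16,4.5)  cross = 9.5·4.5 − 16·9 = -101.2500; (r_i+r_j)·cross = 25.5·-101.2500 = -2581.8750
edge 2: (16,4.5)→(19.5,36.5)  cross = 16·36.5 − 19.5·4.5 = 496.2500; (r_i+r_j)·cross = 35.5·496.2500 = 17616.8750
edge 3: (19.5,36.5)→(2,30.5)  cross = 19.5·30.5 − 2·36.5 = 521.7500; (r_i+r_j)·cross = 21.5·521.7500 = 11217.6250
Σcross = 645.0000 → A = |Σcross|/2 = 322.5000 mm²
Σ(r_i+r_j)·cross = 23127.5000 → first moment M = |Σ|/6 = 3854.5833
R_c = M/A = 3854.5833/322.5000 = 11.9522 mm
θ = 192° = 3.351032 rad
V = θ·R_c·A = 3.351032·11.9522·322.5000 = 12916.833 mm³

Volume = 12916.833 mm³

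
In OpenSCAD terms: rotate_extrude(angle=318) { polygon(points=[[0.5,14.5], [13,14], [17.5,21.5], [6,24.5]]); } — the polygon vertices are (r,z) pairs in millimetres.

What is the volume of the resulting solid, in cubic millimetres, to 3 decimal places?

Profile (r,z), 4 vertices: (0.5,14.5) (13,14) (17.5,21.5) (6,24.5)
edge 0: (0.5,14.5)→(13,14)  cross = 0.5·14 − 13·14.5 = -181.5000; (r_i+r_j)·cross = 13.5·-181.5000 = -2450.2500
edge 1: (13,14)→(17.5,21.5)  cross = 13·21.5 − 17.5·14 = 34.5000; (r_i+r_j)·cross = 30.5·34.5000 = 1052.2500
edge 2: (17.5,21.5)→(6,24.5)  cross = 17.5·24.5 − 6·21.5 = 299.7500; (r_i+r_j)·cross = 23.5·299.7500 = 7044.1250
edge 3: (6,24.5)→(0.5,14.5)  cross = 6·14.5 − 0.5·24.5 = 74.7500; (r_i+r_j)·cross = 6.5·74.7500 = 485.8750
Σcross = 227.5000 → A = |Σcross|/2 = 113.7500 mm²
Σ(r_i+r_j)·cross = 6132.0000 → first moment M = |Σ|/6 = 1022.0000
R_c = M/A = 1022.0000/113.7500 = 8.9846 mm
θ = 318° = 5.550147 rad
V = θ·R_c·A = 5.550147·8.9846·113.7500 = 5672.250 mm³

Volume = 5672.250 mm³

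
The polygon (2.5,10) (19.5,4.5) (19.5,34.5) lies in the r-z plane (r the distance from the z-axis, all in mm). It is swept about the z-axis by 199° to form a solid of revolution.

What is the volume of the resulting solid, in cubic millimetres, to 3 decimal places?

Volume = 12251.731 mm³

Profile (r,z), 3 vertices: (2.5,10) (19.5,4.5) (19.5,34.5)
edge 0: (2.5,10)→(19.5,4.5)  cross = 2.5·4.5 − 19.5·10 = -183.7500; (r_i+r_j)·cross = 22·-183.7500 = -4042.5000
edge 1: (19.5,4.5)→(19.5,34.5)  cross = 19.5·34.5 − 19.5·4.5 = 585.0000; (r_i+r_j)·cross = 39·585.0000 = 22815.0000
edge 2: (19.5,34.5)→(2.5,10)  cross = 19.5·10 − 2.5·34.5 = 108.7500; (r_i+r_j)·cross = 22·108.7500 = 2392.5000
Σcross = 510.0000 → A = |Σcross|/2 = 255.0000 mm²
Σ(r_i+r_j)·cross = 21165.0000 → first moment M = |Σ|/6 = 3527.5000
R_c = M/A = 3527.5000/255.0000 = 13.8333 mm
θ = 199° = 3.473205 rad
V = θ·R_c·A = 3.473205·13.8333·255.0000 = 12251.731 mm³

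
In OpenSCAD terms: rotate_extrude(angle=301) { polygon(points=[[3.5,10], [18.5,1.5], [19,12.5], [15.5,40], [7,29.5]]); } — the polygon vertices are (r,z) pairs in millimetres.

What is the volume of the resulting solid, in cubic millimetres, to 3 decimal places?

Volume = 23485.727 mm³

Profile (r,z), 5 vertices: (3.5,10) (18.5,1.5) (19,12.5) (15.5,40) (7,29.5)
edge 0: (3.5,10)→(18.5,1.5)  cross = 3.5·1.5 − 18.5·10 = -179.7500; (r_i+r_j)·cross = 22·-179.7500 = -3954.5000
edge 1: (18.5,1.5)→(19,12.5)  cross = 18.5·12.5 − 19·1.5 = 202.7500; (r_i+r_j)·cross = 37.5·202.7500 = 7603.1250
edge 2: (19,12.5)→(15.5,40)  cross = 19·40 − 15.5·12.5 = 566.2500; (r_i+r_j)·cross = 34.5·566.2500 = 19535.6250
edge 3: (15.5,40)→(7,29.5)  cross = 15.5·29.5 − 7·40 = 177.2500; (r_i+r_j)·cross = 22.5·177.2500 = 3988.1250
edge 4: (7,29.5)→(3.5,10)  cross = 7·10 − 3.5·29.5 = -33.2500; (r_i+r_j)·cross = 10.5·-33.2500 = -349.1250
Σcross = 733.2500 → A = |Σcross|/2 = 366.6250 mm²
Σ(r_i+r_j)·cross = 26823.2500 → first moment M = |Σ|/6 = 4470.5417
R_c = M/A = 4470.5417/366.6250 = 12.1938 mm
θ = 301° = 5.253441 rad
V = θ·R_c·A = 5.253441·12.1938·366.6250 = 23485.727 mm³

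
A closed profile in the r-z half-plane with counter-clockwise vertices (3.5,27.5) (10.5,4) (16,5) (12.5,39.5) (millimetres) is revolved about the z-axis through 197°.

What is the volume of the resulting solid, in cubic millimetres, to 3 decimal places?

Volume = 8806.342 mm³

Profile (r,z), 4 vertices: (3.5,27.5) (10.5,4) (16,5) (12.5,39.5)
edge 0: (3.5,27.5)→(10.5,4)  cross = 3.5·4 − 10.5·27.5 = -274.7500; (r_i+r_j)·cross = 14·-274.7500 = -3846.5000
edge 1: (10.5,4)→(16,5)  cross = 10.5·5 − 16·4 = -11.5000; (r_i+r_j)·cross = 26.5·-11.5000 = -304.7500
edge 2: (16,5)→(12.5,39.5)  cross = 16·39.5 − 12.5·5 = 569.5000; (r_i+r_j)·cross = 28.5·569.5000 = 16230.7500
edge 3: (12.5,39.5)→(3.5,27.5)  cross = 12.5·27.5 − 3.5·39.5 = 205.5000; (r_i+r_j)·cross = 16·205.5000 = 3288.0000
Σcross = 488.7500 → A = |Σcross|/2 = 244.3750 mm²
Σ(r_i+r_j)·cross = 15367.5000 → first moment M = |Σ|/6 = 2561.2500
R_c = M/A = 2561.2500/244.3750 = 10.4808 mm
θ = 197° = 3.438299 rad
V = θ·R_c·A = 3.438299·10.4808·244.3750 = 8806.342 mm³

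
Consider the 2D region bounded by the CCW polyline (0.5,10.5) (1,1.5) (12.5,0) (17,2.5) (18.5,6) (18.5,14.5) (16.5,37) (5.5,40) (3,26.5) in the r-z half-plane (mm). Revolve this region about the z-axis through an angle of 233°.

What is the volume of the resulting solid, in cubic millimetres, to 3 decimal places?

Volume = 23288.839 mm³

Profile (r,z), 9 vertices: (0.5,10.5) (1,1.5) (12.5,0) (17,2.5) (18.5,6) (18.5,14.5) (16.5,37) (5.5,40) (3,26.5)
edge 0: (0.5,10.5)→(1,1.5)  cross = 0.5·1.5 − 1·10.5 = -9.7500; (r_i+r_j)·cross = 1.5·-9.7500 = -14.6250
edge 1: (1,1.5)→(12.5,0)  cross = 1·0 − 12.5·1.5 = -18.7500; (r_i+r_j)·cross = 13.5·-18.7500 = -253.1250
edge 2: (12.5,0)→(17,2.5)  cross = 12.5·2.5 − 17·0 = 31.2500; (r_i+r_j)·cross = 29.5·31.2500 = 921.8750
edge 3: (17,2.5)→(18.5,6)  cross = 17·6 − 18.5·2.5 = 55.7500; (r_i+r_j)·cross = 35.5·55.7500 = 1979.1250
edge 4: (18.5,6)→(18.5,14.5)  cross = 18.5·14.5 − 18.5·6 = 157.2500; (r_i+r_j)·cross = 37·157.2500 = 5818.2500
edge 5: (18.5,14.5)→(16.5,37)  cross = 18.5·37 − 16.5·14.5 = 445.2500; (r_i+r_j)·cross = 35·445.2500 = 15583.7500
edge 6: (16.5,37)→(5.5,40)  cross = 16.5·40 − 5.5·37 = 456.5000; (r_i+r_j)·cross = 22·456.5000 = 10043.0000
edge 7: (5.5,40)→(3,26.5)  cross = 5.5·26.5 − 3·40 = 25.7500; (r_i+r_j)·cross = 8.5·25.7500 = 218.8750
edge 8: (3,26.5)→(0.5,10.5)  cross = 3·10.5 − 0.5·26.5 = 18.2500; (r_i+r_j)·cross = 3.5·18.2500 = 63.8750
Σcross = 1161.5000 → A = |Σcross|/2 = 580.7500 mm²
Σ(r_i+r_j)·cross = 34361.0000 → first moment M = |Σ|/6 = 5726.8333
R_c = M/A = 5726.8333/580.7500 = 9.8611 mm
θ = 233° = 4.066617 rad
V = θ·R_c·A = 4.066617·9.8611·580.7500 = 23288.839 mm³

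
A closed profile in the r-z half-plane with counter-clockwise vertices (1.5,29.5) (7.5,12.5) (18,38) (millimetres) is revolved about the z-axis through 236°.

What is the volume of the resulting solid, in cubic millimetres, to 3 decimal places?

Volume = 6144.484 mm³

Profile (r,z), 3 vertices: (1.5,29.5) (7.5,12.5) (18,38)
edge 0: (1.5,29.5)→(7.5,12.5)  cross = 1.5·12.5 − 7.5·29.5 = -202.5000; (r_i+r_j)·cross = 9·-202.5000 = -1822.5000
edge 1: (7.5,12.5)→(18,38)  cross = 7.5·38 − 18·12.5 = 60.0000; (r_i+r_j)·cross = 25.5·60.0000 = 1530.0000
edge 2: (18,38)→(1.5,29.5)  cross = 18·29.5 − 1.5·38 = 474.0000; (r_i+r_j)·cross = 19.5·474.0000 = 9243.0000
Σcross = 331.5000 → A = |Σcross|/2 = 165.7500 mm²
Σ(r_i+r_j)·cross = 8950.5000 → first moment M = |Σ|/6 = 1491.7500
R_c = M/A = 1491.7500/165.7500 = 9.0000 mm
θ = 236° = 4.118977 rad
V = θ·R_c·A = 4.118977·9.0000·165.7500 = 6144.484 mm³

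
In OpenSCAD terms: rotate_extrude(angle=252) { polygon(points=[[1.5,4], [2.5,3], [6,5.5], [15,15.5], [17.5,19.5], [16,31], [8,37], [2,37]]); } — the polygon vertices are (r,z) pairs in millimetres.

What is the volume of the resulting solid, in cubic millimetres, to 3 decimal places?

Profile (r,z), 8 vertices: (1.5,4) (2.5,3) (6,5.5) (15,15.5) (17.5,19.5) (16,31) (8,37) (2,37)
edge 0: (1.5,4)→(2.5,3)  cross = 1.5·3 − 2.5·4 = -5.5000; (r_i+r_j)·cross = 4·-5.5000 = -22.0000
edge 1: (2.5,3)→(6,5.5)  cross = 2.5·5.5 − 6·3 = -4.2500; (r_i+r_j)·cross = 8.5·-4.2500 = -36.1250
edge 2: (6,5.5)→(15,15.5)  cross = 6·15.5 − 15·5.5 = 10.5000; (r_i+r_j)·cross = 21·10.5000 = 220.5000
edge 3: (15,15.5)→(17.5,19.5)  cross = 15·19.5 − 17.5·15.5 = 21.2500; (r_i+r_j)·cross = 32.5·21.2500 = 690.6250
edge 4: (17.5,19.5)→(16,31)  cross = 17.5·31 − 16·19.5 = 230.5000; (r_i+r_j)·cross = 33.5·230.5000 = 7721.7500
edge 5: (16,31)→(8,37)  cross = 16·37 − 8·31 = 344.0000; (r_i+r_j)·cross = 24·344.0000 = 8256.0000
edge 6: (8,37)→(2,37)  cross = 8·37 − 2·37 = 222.0000; (r_i+r_j)·cross = 10·222.0000 = 2220.0000
edge 7: (2,37)→(1.5,4)  cross = 2·4 − 1.5·37 = -47.5000; (r_i+r_j)·cross = 3.5·-47.5000 = -166.2500
Σcross = 771.0000 → A = |Σcross|/2 = 385.5000 mm²
Σ(r_i+r_j)·cross = 18884.5000 → first moment M = |Σ|/6 = 3147.4167
R_c = M/A = 3147.4167/385.5000 = 8.1645 mm
θ = 252° = 4.398230 rad
V = θ·R_c·A = 4.398230·8.1645·385.5000 = 13843.062 mm³

Volume = 13843.062 mm³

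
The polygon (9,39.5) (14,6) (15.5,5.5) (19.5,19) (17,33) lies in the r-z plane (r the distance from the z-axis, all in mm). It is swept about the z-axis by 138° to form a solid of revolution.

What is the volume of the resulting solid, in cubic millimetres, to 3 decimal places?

Volume = 6438.869 mm³

Profile (r,z), 5 vertices: (9,39.5) (14,6) (15.5,5.5) (19.5,19) (17,33)
edge 0: (9,39.5)→(14,6)  cross = 9·6 − 14·39.5 = -499.0000; (r_i+r_j)·cross = 23·-499.0000 = -11477.0000
edge 1: (14,6)→(15.5,5.5)  cross = 14·5.5 − 15.5·6 = -16.0000; (r_i+r_j)·cross = 29.5·-16.0000 = -472.0000
edge 2: (15.5,5.5)→(19.5,19)  cross = 15.5·19 − 19.5·5.5 = 187.2500; (r_i+r_j)·cross = 35·187.2500 = 6553.7500
edge 3: (19.5,19)→(17,33)  cross = 19.5·33 − 17·19 = 320.5000; (r_i+r_j)·cross = 36.5·320.5000 = 11698.2500
edge 4: (17,33)→(9,39.5)  cross = 17·39.5 − 9·33 = 374.5000; (r_i+r_j)·cross = 26·374.5000 = 9737.0000
Σcross = 367.2500 → A = |Σcross|/2 = 183.6250 mm²
Σ(r_i+r_j)·cross = 16040.0000 → first moment M = |Σ|/6 = 2673.3333
R_c = M/A = 2673.3333/183.6250 = 14.5587 mm
θ = 138° = 2.408554 rad
V = θ·R_c·A = 2.408554·14.5587·183.6250 = 6438.869 mm³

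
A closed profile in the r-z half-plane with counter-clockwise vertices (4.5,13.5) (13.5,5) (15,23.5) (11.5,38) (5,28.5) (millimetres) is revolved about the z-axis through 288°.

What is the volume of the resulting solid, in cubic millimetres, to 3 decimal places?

Profile (r,z), 5 vertices: (4.5,13.5) (13.5,5) (15,23.5) (11.5,38) (5,28.5)
edge 0: (4.5,13.5)→(13.5,5)  cross = 4.5·5 − 13.5·13.5 = -159.7500; (r_i+r_j)·cross = 18·-159.7500 = -2875.5000
edge 1: (13.5,5)→(15,23.5)  cross = 13.5·23.5 − 15·5 = 242.2500; (r_i+r_j)·cross = 28.5·242.2500 = 6904.1250
edge 2: (15,23.5)→(11.5,38)  cross = 15·38 − 11.5·23.5 = 299.7500; (r_i+r_j)·cross = 26.5·299.7500 = 7943.3750
edge 3: (11.5,38)→(5,28.5)  cross = 11.5·28.5 − 5·38 = 137.7500; (r_i+r_j)·cross = 16.5·137.7500 = 2272.8750
edge 4: (5,28.5)→(4.5,13.5)  cross = 5·13.5 − 4.5·28.5 = -60.7500; (r_i+r_j)·cross = 9.5·-60.7500 = -577.1250
Σcross = 459.2500 → A = |Σcross|/2 = 229.6250 mm²
Σ(r_i+r_j)·cross = 13667.7500 → first moment M = |Σ|/6 = 2277.9583
R_c = M/A = 2277.9583/229.6250 = 9.9203 mm
θ = 288° = 5.026548 rad
V = θ·R_c·A = 5.026548·9.9203·229.6250 = 11450.267 mm³

Volume = 11450.267 mm³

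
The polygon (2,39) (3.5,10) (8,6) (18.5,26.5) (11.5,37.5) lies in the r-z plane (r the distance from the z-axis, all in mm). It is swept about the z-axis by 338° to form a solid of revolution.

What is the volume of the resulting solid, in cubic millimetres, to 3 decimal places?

Profile (r,z), 5 vertices: (2,39) (3.5,10) (8,6) (18.5,26.5) (11.5,37.5)
edge 0: (2,39)→(3.5,10)  cross = 2·10 − 3.5·39 = -116.5000; (r_i+r_j)·cross = 5.5·-116.5000 = -640.7500
edge 1: (3.5,10)→(8,6)  cross = 3.5·6 − 8·10 = -59.0000; (r_i+r_j)·cross = 11.5·-59.0000 = -678.5000
edge 2: (8,6)→(18.5,26.5)  cross = 8·26.5 − 18.5·6 = 101.0000; (r_i+r_j)·cross = 26.5·101.0000 = 2676.5000
edge 3: (18.5,26.5)→(11.5,37.5)  cross = 18.5·37.5 − 11.5·26.5 = 389.0000; (r_i+r_j)·cross = 30·389.0000 = 11670.0000
edge 4: (11.5,37.5)→(2,39)  cross = 11.5·39 − 2·37.5 = 373.5000; (r_i+r_j)·cross = 13.5·373.5000 = 5042.2500
Σcross = 688.0000 → A = |Σcross|/2 = 344.0000 mm²
Σ(r_i+r_j)·cross = 18069.5000 → first moment M = |Σ|/6 = 3011.5833
R_c = M/A = 3011.5833/344.0000 = 8.7546 mm
θ = 338° = 5.899213 rad
V = θ·R_c·A = 5.899213·8.7546·344.0000 = 17765.971 mm³

Volume = 17765.971 mm³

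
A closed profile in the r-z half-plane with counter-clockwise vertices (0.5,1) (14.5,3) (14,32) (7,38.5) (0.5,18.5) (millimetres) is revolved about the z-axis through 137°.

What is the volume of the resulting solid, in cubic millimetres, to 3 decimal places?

Profile (r,z), 5 vertices: (0.5,1) (14.5,3) (14,32) (7,38.5) (0.5,18.5)
edge 0: (0.5,1)→(14.5,3)  cross = 0.5·3 − 14.5·1 = -13.0000; (r_i+r_j)·cross = 15·-13.0000 = -195.0000
edge 1: (14.5,3)→(14,32)  cross = 14.5·32 − 14·3 = 422.0000; (r_i+r_j)·cross = 28.5·422.0000 = 12027.0000
edge 2: (14,32)→(7,38.5)  cross = 14·38.5 − 7·32 = 315.0000; (r_i+r_j)·cross = 21·315.0000 = 6615.0000
edge 3: (7,38.5)→(0.5,18.5)  cross = 7·18.5 − 0.5·38.5 = 110.2500; (r_i+r_j)·cross = 7.5·110.2500 = 826.8750
edge 4: (0.5,18.5)→(0.5,1)  cross = 0.5·1 − 0.5·18.5 = -8.7500; (r_i+r_j)·cross = 1·-8.7500 = -8.7500
Σcross = 825.5000 → A = |Σcross|/2 = 412.7500 mm²
Σ(r_i+r_j)·cross = 19265.1250 → first moment M = |Σ|/6 = 3210.8542
R_c = M/A = 3210.8542/412.7500 = 7.7792 mm
θ = 137° = 2.391101 rad
V = θ·R_c·A = 2.391101·7.7792·412.7500 = 7677.477 mm³

Volume = 7677.477 mm³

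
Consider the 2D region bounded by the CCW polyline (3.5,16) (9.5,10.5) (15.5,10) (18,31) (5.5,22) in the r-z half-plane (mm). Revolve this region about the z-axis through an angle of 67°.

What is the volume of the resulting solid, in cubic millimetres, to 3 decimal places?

Volume = 2391.948 mm³

Profile (r,z), 5 vertices: (3.5,16) (9.5,10.5) (15.5,10) (18,31) (5.5,22)
edge 0: (3.5,16)→(9.5,10.5)  cross = 3.5·10.5 − 9.5·16 = -115.2500; (r_i+r_j)·cross = 13·-115.2500 = -1498.2500
edge 1: (9.5,10.5)→(15.5,10)  cross = 9.5·10 − 15.5·10.5 = -67.7500; (r_i+r_j)·cross = 25·-67.7500 = -1693.7500
edge 2: (15.5,10)→(18,31)  cross = 15.5·31 − 18·10 = 300.5000; (r_i+r_j)·cross = 33.5·300.5000 = 10066.7500
edge 3: (18,31)→(5.5,22)  cross = 18·22 − 5.5·31 = 225.5000; (r_i+r_j)·cross = 23.5·225.5000 = 5299.2500
edge 4: (5.5,22)→(3.5,16)  cross = 5.5·16 − 3.5·22 = 11.0000; (r_i+r_j)·cross = 9·11.0000 = 99.0000
Σcross = 354.0000 → A = |Σcross|/2 = 177.0000 mm²
Σ(r_i+r_j)·cross = 12273.0000 → first moment M = |Σ|/6 = 2045.5000
R_c = M/A = 2045.5000/177.0000 = 11.5565 mm
θ = 67° = 1.169371 rad
V = θ·R_c·A = 1.169371·11.5565·177.0000 = 2391.948 mm³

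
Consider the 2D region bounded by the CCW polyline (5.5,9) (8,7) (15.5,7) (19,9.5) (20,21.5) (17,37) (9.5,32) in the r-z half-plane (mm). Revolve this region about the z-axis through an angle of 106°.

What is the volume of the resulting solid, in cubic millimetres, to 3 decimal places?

Profile (r,z), 7 vertices: (5.5,9) (8,7) (15.5,7) (19,9.5) (20,21.5) (17,37) (9.5,32)
edge 0: (5.5,9)→(8,7)  cross = 5.5·7 − 8·9 = -33.5000; (r_i+r_j)·cross = 13.5·-33.5000 = -452.2500
edge 1: (8,7)→(15.5,7)  cross = 8·7 − 15.5·7 = -52.5000; (r_i+r_j)·cross = 23.5·-52.5000 = -1233.7500
edge 2: (15.5,7)→(19,9.5)  cross = 15.5·9.5 − 19·7 = 14.2500; (r_i+r_j)·cross = 34.5·14.2500 = 491.6250
edge 3: (19,9.5)→(20,21.5)  cross = 19·21.5 − 20·9.5 = 218.5000; (r_i+r_j)·cross = 39·218.5000 = 8521.5000
edge 4: (20,21.5)→(17,37)  cross = 20·37 − 17·21.5 = 374.5000; (r_i+r_j)·cross = 37·374.5000 = 13856.5000
edge 5: (17,37)→(9.5,32)  cross = 17·32 − 9.5·37 = 192.5000; (r_i+r_j)·cross = 26.5·192.5000 = 5101.2500
edge 6: (9.5,32)→(5.5,9)  cross = 9.5·9 − 5.5·32 = -90.5000; (r_i+r_j)·cross = 15·-90.5000 = -1357.5000
Σcross = 623.2500 → A = |Σcross|/2 = 311.6250 mm²
Σ(r_i+r_j)·cross = 24927.3750 → first moment M = |Σ|/6 = 4154.5625
R_c = M/A = 4154.5625/311.6250 = 13.3319 mm
θ = 106° = 1.850049 rad
V = θ·R_c·A = 1.850049·13.3319·311.6250 = 7686.144 mm³

Volume = 7686.144 mm³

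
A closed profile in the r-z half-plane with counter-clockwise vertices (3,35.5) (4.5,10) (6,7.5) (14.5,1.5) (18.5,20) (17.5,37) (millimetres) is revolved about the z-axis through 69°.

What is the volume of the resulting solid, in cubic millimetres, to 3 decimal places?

Volume = 5592.412 mm³

Profile (r,z), 6 vertices: (3,35.5) (4.5,10) (6,7.5) (14.5,1.5) (18.5,20) (17.5,37)
edge 0: (3,35.5)→(4.5,10)  cross = 3·10 − 4.5·35.5 = -129.7500; (r_i+r_j)·cross = 7.5·-129.7500 = -973.1250
edge 1: (4.5,10)→(6,7.5)  cross = 4.5·7.5 − 6·10 = -26.2500; (r_i+r_j)·cross = 10.5·-26.2500 = -275.6250
edge 2: (6,7.5)→(14.5,1.5)  cross = 6·1.5 − 14.5·7.5 = -99.7500; (r_i+r_j)·cross = 20.5·-99.7500 = -2044.8750
edge 3: (14.5,1.5)→(18.5,20)  cross = 14.5·20 − 18.5·1.5 = 262.2500; (r_i+r_j)·cross = 33·262.2500 = 8654.2500
edge 4: (18.5,20)→(17.5,37)  cross = 18.5·37 − 17.5·20 = 334.5000; (r_i+r_j)·cross = 36·334.5000 = 12042.0000
edge 5: (17.5,37)→(3,35.5)  cross = 17.5·35.5 − 3·37 = 510.2500; (r_i+r_j)·cross = 20.5·510.2500 = 10460.1250
Σcross = 851.2500 → A = |Σcross|/2 = 425.6250 mm²
Σ(r_i+r_j)·cross = 27862.7500 → first moment M = |Σ|/6 = 4643.7917
R_c = M/A = 4643.7917/425.6250 = 10.9105 mm
θ = 69° = 1.204277 rad
V = θ·R_c·A = 1.204277·10.9105·425.6250 = 5592.412 mm³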